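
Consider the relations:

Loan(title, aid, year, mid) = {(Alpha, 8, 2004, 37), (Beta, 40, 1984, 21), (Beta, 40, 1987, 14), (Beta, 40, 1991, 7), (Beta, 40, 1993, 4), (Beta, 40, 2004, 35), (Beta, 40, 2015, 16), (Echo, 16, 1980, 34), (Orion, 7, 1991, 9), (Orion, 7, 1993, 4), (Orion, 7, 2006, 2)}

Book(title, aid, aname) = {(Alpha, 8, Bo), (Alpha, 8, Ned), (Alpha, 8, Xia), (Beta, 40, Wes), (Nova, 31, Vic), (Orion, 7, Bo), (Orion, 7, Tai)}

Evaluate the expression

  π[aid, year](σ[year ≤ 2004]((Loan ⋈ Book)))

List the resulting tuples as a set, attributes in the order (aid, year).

{(40, 1984), (40, 1987), (40, 1991), (40, 1993), (40, 2004), (7, 1991), (7, 1993), (8, 2004)}

Natural join on title, aid: {(Alpha, 8, 2004, 37, Bo), (Alpha, 8, 2004, 37, Ned), (Alpha, 8, 2004, 37, Xia), (Beta, 40, 1984, 21, Wes), (Beta, 40, 1987, 14, Wes), (Beta, 40, 1991, 7, Wes), (Beta, 40, 1993, 4, Wes), (Beta, 40, 2004, 35, Wes), (Beta, 40, 2015, 16, Wes), (Orion, 7, 1991, 9, Bo), (Orion, 7, 1991, 9, Tai), (Orion, 7, 1993, 4, Bo), (Orion, 7, 1993, 4, Tai), (Orion, 7, 2006, 2, Bo), (Orion, 7, 2006, 2, Tai)}
Selection year ≤ 2004: {(Alpha, 8, 2004, 37, Bo), (Alpha, 8, 2004, 37, Ned), (Alpha, 8, 2004, 37, Xia), (Beta, 40, 1984, 21, Wes), (Beta, 40, 1987, 14, Wes), (Beta, 40, 1991, 7, Wes), (Beta, 40, 1993, 4, Wes), (Beta, 40, 2004, 35, Wes), (Orion, 7, 1991, 9, Bo), (Orion, 7, 1991, 9, Tai), (Orion, 7, 1993, 4, Bo), (Orion, 7, 1993, 4, Tai)}
Projecting to aid, year (4 duplicate(s) eliminated): {(40, 1984), (40, 1987), (40, 1991), (40, 1993), (40, 2004), (7, 1991), (7, 1993), (8, 2004)}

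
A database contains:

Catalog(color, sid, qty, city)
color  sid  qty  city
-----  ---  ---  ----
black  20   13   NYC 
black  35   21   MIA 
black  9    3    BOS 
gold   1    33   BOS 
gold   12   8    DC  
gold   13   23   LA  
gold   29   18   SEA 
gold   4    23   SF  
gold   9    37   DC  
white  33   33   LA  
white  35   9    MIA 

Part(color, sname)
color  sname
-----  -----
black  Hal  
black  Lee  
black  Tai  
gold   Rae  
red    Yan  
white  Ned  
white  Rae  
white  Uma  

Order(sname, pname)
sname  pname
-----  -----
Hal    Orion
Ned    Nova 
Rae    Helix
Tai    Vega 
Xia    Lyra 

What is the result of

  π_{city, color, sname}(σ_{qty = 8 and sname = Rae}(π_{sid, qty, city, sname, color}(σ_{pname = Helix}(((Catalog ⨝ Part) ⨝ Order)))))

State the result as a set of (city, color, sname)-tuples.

{(DC, gold, Rae)}

Natural join on color: {(black, 20, 13, NYC, Hal), (black, 20, 13, NYC, Lee), (black, 20, 13, NYC, Tai), (black, 35, 21, MIA, Hal), (black, 35, 21, MIA, Lee), (black, 35, 21, MIA, Tai), (black, 9, 3, BOS, Hal), (black, 9, 3, BOS, Lee), (black, 9, 3, BOS, Tai), (gold, 1, 33, BOS, Rae), (gold, 12, 8, DC, Rae), (gold, 13, 23, LA, Rae), (gold, 29, 18, SEA, Rae), (gold, 4, 23, SF, Rae), (gold, 9, 37, DC, Rae), (white, 33, 33, LA, Ned), (white, 33, 33, LA, Rae), (white, 33, 33, LA, Uma), (white, 35, 9, MIA, Ned), (white, 35, 9, MIA, Rae), (white, 35, 9, MIA, Uma)}
Natural join on sname: {(black, 20, 13, NYC, Hal, Orion), (black, 20, 13, NYC, Tai, Vega), (black, 35, 21, MIA, Hal, Orion), (black, 35, 21, MIA, Tai, Vega), (black, 9, 3, BOS, Hal, Orion), (black, 9, 3, BOS, Tai, Vega), (gold, 1, 33, BOS, Rae, Helix), (gold, 12, 8, DC, Rae, Helix), (gold, 13, 23, LA, Rae, Helix), (gold, 29, 18, SEA, Rae, Helix), (gold, 4, 23, SF, Rae, Helix), (gold, 9, 37, DC, Rae, Helix), (white, 33, 33, LA, Ned, Nova), (white, 33, 33, LA, Rae, Helix), (white, 35, 9, MIA, Ned, Nova), (white, 35, 9, MIA, Rae, Helix)}
σ[pname = Helix]: keep tuples satisfying pname = Helix → {(gold, 1, 33, BOS, Rae, Helix), (gold, 12, 8, DC, Rae, Helix), (gold, 13, 23, LA, Rae, Helix), (gold, 29, 18, SEA, Rae, Helix), (gold, 4, 23, SF, Rae, Helix), (gold, 9, 37, DC, Rae, Helix), (white, 33, 33, LA, Rae, Helix), (white, 35, 9, MIA, Rae, Helix)}
π_{sid, qty, city, sname, color} gives {(1, 33, BOS, Rae, gold), (12, 8, DC, Rae, gold), (13, 23, LA, Rae, gold), (29, 18, SEA, Rae, gold), (33, 33, LA, Rae, white), (35, 9, MIA, Rae, white), (4, 23, SF, Rae, gold), (9, 37, DC, Rae, gold)}.
σ[qty = 8 and sname = Rae]: keep tuples satisfying qty = 8 and sname = Rae → {(12, 8, DC, Rae, gold)}
π_{city, color, sname} gives {(DC, gold, Rae)}.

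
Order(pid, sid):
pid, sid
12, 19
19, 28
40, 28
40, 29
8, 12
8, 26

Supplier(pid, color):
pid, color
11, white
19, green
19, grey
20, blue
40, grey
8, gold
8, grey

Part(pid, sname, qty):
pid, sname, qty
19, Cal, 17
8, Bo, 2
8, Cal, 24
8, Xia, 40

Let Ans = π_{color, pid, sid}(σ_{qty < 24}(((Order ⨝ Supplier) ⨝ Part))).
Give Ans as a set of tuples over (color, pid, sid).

{(gold, 8, 12), (gold, 8, 26), (green, 19, 28), (grey, 19, 28), (grey, 8, 12), (grey, 8, 26)}

Order ⋈ Supplier (natural join on pid): {(19, 28, green), (19, 28, grey), (40, 28, grey), (40, 29, grey), (8, 12, gold), (8, 12, grey), (8, 26, gold), (8, 26, grey)}
(Order ⨝ Supplier) ⋈ Part (natural join on pid): {(19, 28, green, Cal, 17), (19, 28, grey, Cal, 17), (8, 12, gold, Bo, 2), (8, 12, gold, Cal, 24), (8, 12, gold, Xia, 40), (8, 12, grey, Bo, 2), (8, 12, grey, Cal, 24), (8, 12, grey, Xia, 40), (8, 26, gold, Bo, 2), (8, 26, gold, Cal, 24), (8, 26, gold, Xia, 40), (8, 26, grey, Bo, 2), (8, 26, grey, Cal, 24), (8, 26, grey, Xia, 40)}
Filtering on qty < 24 leaves {(19, 28, green, Cal, 17), (19, 28, grey, Cal, 17), (8, 12, gold, Bo, 2), (8, 12, grey, Bo, 2), (8, 26, gold, Bo, 2), (8, 26, grey, Bo, 2)}.
Keep only column(s) color, pid, sid: {(gold, 8, 12), (gold, 8, 26), (green, 19, 28), (grey, 19, 28), (grey, 8, 12), (grey, 8, 26)}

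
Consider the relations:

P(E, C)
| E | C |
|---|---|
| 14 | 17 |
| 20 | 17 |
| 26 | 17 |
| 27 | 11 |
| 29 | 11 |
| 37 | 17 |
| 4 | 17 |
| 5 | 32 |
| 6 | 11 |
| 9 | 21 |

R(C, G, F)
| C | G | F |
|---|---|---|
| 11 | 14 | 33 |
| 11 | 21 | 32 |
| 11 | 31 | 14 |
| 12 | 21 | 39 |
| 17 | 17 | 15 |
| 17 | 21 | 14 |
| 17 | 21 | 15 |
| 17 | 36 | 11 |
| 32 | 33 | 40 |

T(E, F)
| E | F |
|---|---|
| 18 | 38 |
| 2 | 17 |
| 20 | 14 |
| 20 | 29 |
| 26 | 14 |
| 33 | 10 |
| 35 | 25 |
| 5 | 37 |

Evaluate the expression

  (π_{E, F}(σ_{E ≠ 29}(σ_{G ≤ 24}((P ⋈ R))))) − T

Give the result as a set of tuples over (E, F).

{(14, 14), (14, 15), (20, 15), (26, 15), (27, 32), (27, 33), (37, 14), (37, 15), (4, 14), (4, 15), (6, 32), (6, 33)}

Joining P and R on C yields {(14, 17, 17, 15), (14, 17, 21, 14), (14, 17, 21, 15), (14, 17, 36, 11), (20, 17, 17, 15), (20, 17, 21, 14), (20, 17, 21, 15), (20, 17, 36, 11), (26, 17, 17, 15), (26, 17, 21, 14), (26, 17, 21, 15), (26, 17, 36, 11), (27, 11, 14, 33), (27, 11, 21, 32), (27, 11, 31, 14), (29, 11, 14, 33), (29, 11, 21, 32), (29, 11, 31, 14), (37, 17, 17, 15), (37, 17, 21, 14), (37, 17, 21, 15), (37, 17, 36, 11), (4, 17, 17, 15), (4, 17, 21, 14), (4, 17, 21, 15), (4, 17, 36, 11), (5, 32, 33, 40), (6, 11, 14, 33), (6, 11, 21, 32), (6, 11, 31, 14)}.
Apply σ_{G ≤ 24}; surviving tuples: {(14, 17, 17, 15), (14, 17, 21, 14), (14, 17, 21, 15), (20, 17, 17, 15), (20, 17, 21, 14), (20, 17, 21, 15), (26, 17, 17, 15), (26, 17, 21, 14), (26, 17, 21, 15), (27, 11, 14, 33), (27, 11, 21, 32), (29, 11, 14, 33), (29, 11, 21, 32), (37, 17, 17, 15), (37, 17, 21, 14), (37, 17, 21, 15), (4, 17, 17, 15), (4, 17, 21, 14), (4, 17, 21, 15), (6, 11, 14, 33), (6, 11, 21, 32)}
Apply σ_{E ≠ 29}; surviving tuples: {(14, 17, 17, 15), (14, 17, 21, 14), (14, 17, 21, 15), (20, 17, 17, 15), (20, 17, 21, 14), (20, 17, 21, 15), (26, 17, 17, 15), (26, 17, 21, 14), (26, 17, 21, 15), (27, 11, 14, 33), (27, 11, 21, 32), (37, 17, 17, 15), (37, 17, 21, 14), (37, 17, 21, 15), (4, 17, 17, 15), (4, 17, 21, 14), (4, 17, 21, 15), (6, 11, 14, 33), (6, 11, 21, 32)}
Keep only column(s) E, F (5 duplicate(s) eliminated): {(14, 14), (14, 15), (20, 14), (20, 15), (26, 14), (26, 15), (27, 32), (27, 33), (37, 14), (37, 15), (4, 14), (4, 15), (6, 32), (6, 33)}
Taking the difference: {(14, 14), (14, 15), (20, 15), (26, 15), (27, 32), (27, 33), (37, 14), (37, 15), (4, 14), (4, 15), (6, 32), (6, 33)}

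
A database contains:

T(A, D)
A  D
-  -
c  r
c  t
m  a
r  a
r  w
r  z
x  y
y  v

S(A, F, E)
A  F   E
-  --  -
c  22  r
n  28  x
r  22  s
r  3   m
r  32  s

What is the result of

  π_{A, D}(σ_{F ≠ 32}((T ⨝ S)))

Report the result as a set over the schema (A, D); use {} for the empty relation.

Joining T and S on A yields {(c, r, 22, r), (c, t, 22, r), (r, a, 22, s), (r, a, 3, m), (r, a, 32, s), (r, w, 22, s), (r, w, 3, m), (r, w, 32, s), (r, z, 22, s), (r, z, 3, m), (r, z, 32, s)}.
σ[F ≠ 32]: keep tuples satisfying F ≠ 32 → {(c, r, 22, r), (c, t, 22, r), (r, a, 22, s), (r, a, 3, m), (r, w, 22, s), (r, w, 3, m), (r, z, 22, s), (r, z, 3, m)}
π_{A, D} gives {(c, r), (c, t), (r, a), (r, w), (r, z)} (3 duplicate(s) eliminated).

{(c, r), (c, t), (r, a), (r, w), (r, z)}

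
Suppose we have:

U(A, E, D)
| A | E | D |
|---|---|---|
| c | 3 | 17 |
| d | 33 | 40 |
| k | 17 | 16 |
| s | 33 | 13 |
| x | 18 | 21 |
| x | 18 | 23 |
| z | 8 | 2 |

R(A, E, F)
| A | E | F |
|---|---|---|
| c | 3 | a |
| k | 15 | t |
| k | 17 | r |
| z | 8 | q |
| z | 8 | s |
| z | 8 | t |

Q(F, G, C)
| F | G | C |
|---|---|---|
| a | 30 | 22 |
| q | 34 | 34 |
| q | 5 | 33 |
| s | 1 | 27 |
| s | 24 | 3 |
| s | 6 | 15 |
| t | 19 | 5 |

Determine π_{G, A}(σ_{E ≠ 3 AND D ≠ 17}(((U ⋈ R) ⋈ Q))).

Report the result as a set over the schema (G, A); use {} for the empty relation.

{(1, z), (19, z), (24, z), (34, z), (5, z), (6, z)}

Joining U and R on A, E yields {(c, 3, 17, a), (k, 17, 16, r), (z, 8, 2, q), (z, 8, 2, s), (z, 8, 2, t)}.
Joining (U ⋈ R) and Q on F yields {(c, 3, 17, a, 30, 22), (z, 8, 2, q, 34, 34), (z, 8, 2, q, 5, 33), (z, 8, 2, s, 1, 27), (z, 8, 2, s, 24, 3), (z, 8, 2, s, 6, 15), (z, 8, 2, t, 19, 5)}.
Selection E ≠ 3 AND D ≠ 17: {(z, 8, 2, q, 34, 34), (z, 8, 2, q, 5, 33), (z, 8, 2, s, 1, 27), (z, 8, 2, s, 24, 3), (z, 8, 2, s, 6, 15), (z, 8, 2, t, 19, 5)}
Keep only column(s) G, A: {(1, z), (19, z), (24, z), (34, z), (5, z), (6, z)}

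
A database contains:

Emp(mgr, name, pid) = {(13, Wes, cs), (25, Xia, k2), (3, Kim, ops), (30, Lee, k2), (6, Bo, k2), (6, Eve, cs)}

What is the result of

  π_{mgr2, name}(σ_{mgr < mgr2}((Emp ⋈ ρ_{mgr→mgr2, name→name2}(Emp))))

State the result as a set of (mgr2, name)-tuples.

{(13, Eve), (25, Bo), (30, Bo), (30, Xia)}

ρ[mgr→mgr2, name→name2]: schema becomes (mgr2, name2, pid); tuples unchanged.
Emp ⋈ ρ_{mgr→mgr2, name→name2}(Emp) (natural join on pid): {(13, Wes, cs, 13, Wes), (13, Wes, cs, 6, Eve), (25, Xia, k2, 25, Xia), (25, Xia, k2, 30, Lee), (25, Xia, k2, 6, Bo), (3, Kim, ops, 3, Kim), (30, Lee, k2, 25, Xia), (30, Lee, k2, 30, Lee), (30, Lee, k2, 6, Bo), (6, Bo, k2, 25, Xia), (6, Bo, k2, 30, Lee), (6, Bo, k2, 6, Bo), (6, Eve, cs, 13, Wes), (6, Eve, cs, 6, Eve)}
Selection mgr < mgr2: {(25, Xia, k2, 30, Lee), (6, Bo, k2, 25, Xia), (6, Bo, k2, 30, Lee), (6, Eve, cs, 13, Wes)}
π_{mgr2, name} gives {(13, Eve), (25, Bo), (30, Bo), (30, Xia)}.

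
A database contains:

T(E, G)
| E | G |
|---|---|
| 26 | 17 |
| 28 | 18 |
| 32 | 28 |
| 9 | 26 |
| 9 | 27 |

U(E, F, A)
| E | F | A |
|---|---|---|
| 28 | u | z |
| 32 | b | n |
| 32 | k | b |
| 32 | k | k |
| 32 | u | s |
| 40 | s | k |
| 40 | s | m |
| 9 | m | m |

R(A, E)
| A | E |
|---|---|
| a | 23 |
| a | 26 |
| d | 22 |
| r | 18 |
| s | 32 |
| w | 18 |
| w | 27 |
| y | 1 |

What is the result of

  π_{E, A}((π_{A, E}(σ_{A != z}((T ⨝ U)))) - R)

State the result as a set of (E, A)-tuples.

T ⋈ U (natural join on E): {(28, 18, u, z), (32, 28, b, n), (32, 28, k, b), (32, 28, k, k), (32, 28, u, s), (9, 26, m, m), (9, 27, m, m)}
Selection A != z: {(32, 28, b, n), (32, 28, k, b), (32, 28, k, k), (32, 28, u, s), (9, 26, m, m), (9, 27, m, m)}
π_{A, E} gives {(b, 32), (k, 32), (m, 9), (n, 32), (s, 32)} (1 duplicate(s) eliminated).
Difference: {(b, 32), (k, 32), (m, 9), (n, 32), (s, 32)} with {(a, 23), (a, 26), (d, 22), (r, 18), (s, 32), (w, 18), (w, 27), (y, 1)} → {(b, 32), (k, 32), (m, 9), (n, 32)}
π_{E, A} gives {(32, b), (32, k), (32, n), (9, m)}.

{(32, b), (32, k), (32, n), (9, m)}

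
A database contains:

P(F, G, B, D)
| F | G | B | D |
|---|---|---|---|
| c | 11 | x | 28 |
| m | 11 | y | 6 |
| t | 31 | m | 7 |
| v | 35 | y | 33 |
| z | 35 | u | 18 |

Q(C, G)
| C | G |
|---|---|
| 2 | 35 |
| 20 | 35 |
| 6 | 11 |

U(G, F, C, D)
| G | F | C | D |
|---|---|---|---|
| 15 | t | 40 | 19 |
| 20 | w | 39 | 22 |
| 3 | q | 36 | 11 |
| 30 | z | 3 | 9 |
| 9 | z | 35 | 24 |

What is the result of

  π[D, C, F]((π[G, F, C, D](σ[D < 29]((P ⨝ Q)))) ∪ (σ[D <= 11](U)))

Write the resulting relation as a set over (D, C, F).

P ⋈ Q (natural join on G): {(c, 11, x, 28, 6), (m, 11, y, 6, 6), (v, 35, y, 33, 2), (v, 35, y, 33, 20), (z, 35, u, 18, 2), (z, 35, u, 18, 20)}
Apply σ_{D < 29}; surviving tuples: {(c, 11, x, 28, 6), (m, 11, y, 6, 6), (z, 35, u, 18, 2), (z, 35, u, 18, 20)}
Projecting to G, F, C, D: {(11, c, 6, 28), (11, m, 6, 6), (35, z, 2, 18), (35, z, 20, 18)}
Apply σ_{D <= 11}; surviving tuples: {(3, q, 36, 11), (30, z, 3, 9)}
Union: {(11, c, 6, 28), (11, m, 6, 6), (35, z, 2, 18), (35, z, 20, 18)} with {(3, q, 36, 11), (30, z, 3, 9)} → {(11, c, 6, 28), (11, m, 6, 6), (3, q, 36, 11), (30, z, 3, 9), (35, z, 2, 18), (35, z, 20, 18)}
Projecting to D, C, F: {(11, 36, q), (18, 2, z), (18, 20, z), (28, 6, c), (6, 6, m), (9, 3, z)}

{(11, 36, q), (18, 2, z), (18, 20, z), (28, 6, c), (6, 6, m), (9, 3, z)}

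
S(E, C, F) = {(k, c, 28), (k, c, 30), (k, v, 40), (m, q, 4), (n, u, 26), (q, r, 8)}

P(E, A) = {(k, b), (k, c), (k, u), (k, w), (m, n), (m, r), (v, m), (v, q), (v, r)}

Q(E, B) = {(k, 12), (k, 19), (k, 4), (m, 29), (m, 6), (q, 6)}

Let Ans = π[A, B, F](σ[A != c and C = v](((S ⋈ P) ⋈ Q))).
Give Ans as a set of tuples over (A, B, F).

S ⋈ P (natural join on E): {(k, c, 28, b), (k, c, 28, c), (k, c, 28, u), (k, c, 28, w), (k, c, 30, b), (k, c, 30, c), (k, c, 30, u), (k, c, 30, w), (k, v, 40, b), (k, v, 40, c), (k, v, 40, u), (k, v, 40, w), (m, q, 4, n), (m, q, 4, r)}
(S ⋈ P) ⋈ Q (natural join on E): {(k, c, 28, b, 12), (k, c, 28, b, 19), (k, c, 28, b, 4), (k, c, 28, c, 12), (k, c, 28, c, 19), (k, c, 28, c, 4), (k, c, 28, u, 12), (k, c, 28, u, 19), (k, c, 28, u, 4), (k, c, 28, w, 12), (k, c, 28, w, 19), (k, c, 28, w, 4), (k, c, 30, b, 12), (k, c, 30, b, 19), (k, c, 30, b, 4), (k, c, 30, c, 12), (k, c, 30, c, 19), (k, c, 30, c, 4), (k, c, 30, u, 12), (k, c, 30, u, 19), (k, c, 30, u, 4), (k, c, 30, w, 12), (k, c, 30, w, 19), (k, c, 30, w, 4), (k, v, 40, b, 12), (k, v, 40, b, 19), (k, v, 40, b, 4), (k, v, 40, c, 12), (k, v, 40, c, 19), (k, v, 40, c, 4), (k, v, 40, u, 12), (k, v, 40, u, 19), (k, v, 40, u, 4), (k, v, 40, w, 12), (k, v, 40, w, 19), (k, v, 40, w, 4), (m, q, 4, n, 29), (m, q, 4, n, 6), (m, q, 4, r, 29), (m, q, 4, r, 6)}
Selection A != c and C = v: {(k, v, 40, b, 12), (k, v, 40, b, 19), (k, v, 40, b, 4), (k, v, 40, u, 12), (k, v, 40, u, 19), (k, v, 40, u, 4), (k, v, 40, w, 12), (k, v, 40, w, 19), (k, v, 40, w, 4)}
π[A, B, F]: project onto (A, B, F) → {(b, 12, 40), (b, 19, 40), (b, 4, 40), (u, 12, 40), (u, 19, 40), (u, 4, 40), (w, 12, 40), (w, 19, 40), (w, 4, 40)}

{(b, 12, 40), (b, 19, 40), (b, 4, 40), (u, 12, 40), (u, 19, 40), (u, 4, 40), (w, 12, 40), (w, 19, 40), (w, 4, 40)}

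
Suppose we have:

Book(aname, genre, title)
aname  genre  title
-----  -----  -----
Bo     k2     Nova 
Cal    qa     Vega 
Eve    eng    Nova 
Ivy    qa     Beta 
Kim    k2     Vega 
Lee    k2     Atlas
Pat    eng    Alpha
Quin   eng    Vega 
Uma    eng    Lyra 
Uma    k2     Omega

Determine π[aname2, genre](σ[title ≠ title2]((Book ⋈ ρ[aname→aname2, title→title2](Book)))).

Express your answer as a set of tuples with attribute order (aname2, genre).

{(Bo, k2), (Cal, qa), (Eve, eng), (Ivy, qa), (Kim, k2), (Lee, k2), (Pat, eng), (Quin, eng), (Uma, eng), (Uma, k2)}

ρ[aname→aname2, title→title2]: schema becomes (aname2, genre, title2); tuples unchanged.
Joining Book and ρ[aname→aname2, title→title2](Book) on genre yields {(Bo, k2, Nova, Bo, Nova), (Bo, k2, Nova, Kim, Vega), (Bo, k2, Nova, Lee, Atlas), (Bo, k2, Nova, Uma, Omega), (Cal, qa, Vega, Cal, Vega), (Cal, qa, Vega, Ivy, Beta), (Eve, eng, Nova, Eve, Nova), (Eve, eng, Nova, Pat, Alpha), (Eve, eng, Nova, Quin, Vega), (Eve, eng, Nova, Uma, Lyra), (Ivy, qa, Beta, Cal, Vega), (Ivy, qa, Beta, Ivy, Beta), (Kim, k2, Vega, Bo, Nova), (Kim, k2, Vega, Kim, Vega), (Kim, k2, Vega, Lee, Atlas), (Kim, k2, Vega, Uma, Omega), (Lee, k2, Atlas, Bo, Nova), (Lee, k2, Atlas, Kim, Vega), (Lee, k2, Atlas, Lee, Atlas), (Lee, k2, Atlas, Uma, Omega), (Pat, eng, Alpha, Eve, Nova), (Pat, eng, Alpha, Pat, Alpha), (Pat, eng, Alpha, Quin, Vega), (Pat, eng, Alpha, Uma, Lyra), (Quin, eng, Vega, Eve, Nova), (Quin, eng, Vega, Pat, Alpha), (Quin, eng, Vega, Quin, Vega), (Quin, eng, Vega, Uma, Lyra), (Uma, eng, Lyra, Eve, Nova), (Uma, eng, Lyra, Pat, Alpha), (Uma, eng, Lyra, Quin, Vega), (Uma, eng, Lyra, Uma, Lyra), (Uma, k2, Omega, Bo, Nova), (Uma, k2, Omega, Kim, Vega), (Uma, k2, Omega, Lee, Atlas), (Uma, k2, Omega, Uma, Omega)}.
Filtering on title ≠ title2 leaves {(Bo, k2, Nova, Kim, Vega), (Bo, k2, Nova, Lee, Atlas), (Bo, k2, Nova, Uma, Omega), (Cal, qa, Vega, Ivy, Beta), (Eve, eng, Nova, Pat, Alpha), (Eve, eng, Nova, Quin, Vega), (Eve, eng, Nova, Uma, Lyra), (Ivy, qa, Beta, Cal, Vega), (Kim, k2, Vega, Bo, Nova), (Kim, k2, Vega, Lee, Atlas), (Kim, k2, Vega, Uma, Omega), (Lee, k2, Atlas, Bo, Nova), (Lee, k2, Atlas, Kim, Vega), (Lee, k2, Atlas, Uma, Omega), (Pat, eng, Alpha, Eve, Nova), (Pat, eng, Alpha, Quin, Vega), (Pat, eng, Alpha, Uma, Lyra), (Quin, eng, Vega, Eve, Nova), (Quin, eng, Vega, Pat, Alpha), (Quin, eng, Vega, Uma, Lyra), (Uma, eng, Lyra, Eve, Nova), (Uma, eng, Lyra, Pat, Alpha), (Uma, eng, Lyra, Quin, Vega), (Uma, k2, Omega, Bo, Nova), (Uma, k2, Omega, Kim, Vega), (Uma, k2, Omega, Lee, Atlas)}.
Projecting to aname2, genre (16 duplicate(s) eliminated): {(Bo, k2), (Cal, qa), (Eve, eng), (Ivy, qa), (Kim, k2), (Lee, k2), (Pat, eng), (Quin, eng), (Uma, eng), (Uma, k2)}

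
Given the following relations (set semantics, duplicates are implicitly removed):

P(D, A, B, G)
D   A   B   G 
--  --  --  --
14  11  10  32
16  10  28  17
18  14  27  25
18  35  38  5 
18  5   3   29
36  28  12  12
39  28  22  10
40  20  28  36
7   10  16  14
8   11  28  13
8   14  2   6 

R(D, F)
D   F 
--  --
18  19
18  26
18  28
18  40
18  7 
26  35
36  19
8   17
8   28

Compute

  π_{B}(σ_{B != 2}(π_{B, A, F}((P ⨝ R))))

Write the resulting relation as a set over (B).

Joining P and R on D yields {(18, 14, 27, 25, 19), (18, 14, 27, 25, 26), (18, 14, 27, 25, 28), (18, 14, 27, 25, 40), (18, 14, 27, 25, 7), (18, 35, 38, 5, 19), (18, 35, 38, 5, 26), (18, 35, 38, 5, 28), (18, 35, 38, 5, 40), (18, 35, 38, 5, 7), (18, 5, 3, 29, 19), (18, 5, 3, 29, 26), (18, 5, 3, 29, 28), (18, 5, 3, 29, 40), (18, 5, 3, 29, 7), (36, 28, 12, 12, 19), (8, 11, 28, 13, 17), (8, 11, 28, 13, 28), (8, 14, 2, 6, 17), (8, 14, 2, 6, 28)}.
π_{B, A, F} gives {(12, 28, 19), (2, 14, 17), (2, 14, 28), (27, 14, 19), (27, 14, 26), (27, 14, 28), (27, 14, 40), (27, 14, 7), (28, 11, 17), (28, 11, 28), (3, 5, 19), (3, 5, 26), (3, 5, 28), (3, 5, 40), (3, 5, 7), (38, 35, 19), (38, 35, 26), (38, 35, 28), (38, 35, 40), (38, 35, 7)}.
σ[B != 2]: keep tuples satisfying B != 2 → {(12, 28, 19), (27, 14, 19), (27, 14, 26), (27, 14, 28), (27, 14, 40), (27, 14, 7), (28, 11, 17), (28, 11, 28), (3, 5, 19), (3, 5, 26), (3, 5, 28), (3, 5, 40), (3, 5, 7), (38, 35, 19), (38, 35, 26), (38, 35, 28), (38, 35, 40), (38, 35, 7)}
π_{B} gives {12, 27, 28, 3, 38} (13 duplicate(s) eliminated).

{12, 27, 28, 3, 38}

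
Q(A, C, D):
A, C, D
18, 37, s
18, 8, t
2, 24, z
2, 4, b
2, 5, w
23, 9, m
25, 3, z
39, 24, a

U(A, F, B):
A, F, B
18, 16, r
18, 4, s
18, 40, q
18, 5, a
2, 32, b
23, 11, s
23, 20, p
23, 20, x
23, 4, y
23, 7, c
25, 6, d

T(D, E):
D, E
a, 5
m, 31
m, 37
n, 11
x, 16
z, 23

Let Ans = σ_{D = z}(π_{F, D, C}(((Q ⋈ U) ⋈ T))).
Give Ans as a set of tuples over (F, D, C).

Natural join on A: {(18, 37, s, 16, r), (18, 37, s, 4, s), (18, 37, s, 40, q), (18, 37, s, 5, a), (18, 8, t, 16, r), (18, 8, t, 4, s), (18, 8, t, 40, q), (18, 8, t, 5, a), (2, 24, z, 32, b), (2, 4, b, 32, b), (2, 5, w, 32, b), (23, 9, m, 11, s), (23, 9, m, 20, p), (23, 9, m, 20, x), (23, 9, m, 4, y), (23, 9, m, 7, c), (25, 3, z, 6, d)}
Natural join on D: {(2, 24, z, 32, b, 23), (23, 9, m, 11, s, 31), (23, 9, m, 11, s, 37), (23, 9, m, 20, p, 31), (23, 9, m, 20, p, 37), (23, 9, m, 20, x, 31), (23, 9, m, 20, x, 37), (23, 9, m, 4, y, 31), (23, 9, m, 4, y, 37), (23, 9, m, 7, c, 31), (23, 9, m, 7, c, 37), (25, 3, z, 6, d, 23)}
π[F, D, C]: project onto (F, D, C) (6 duplicate(s) eliminated) → {(11, m, 9), (20, m, 9), (32, z, 24), (4, m, 9), (6, z, 3), (7, m, 9)}
Apply σ_{D = z}; surviving tuples: {(32, z, 24), (6, z, 3)}

{(32, z, 24), (6, z, 3)}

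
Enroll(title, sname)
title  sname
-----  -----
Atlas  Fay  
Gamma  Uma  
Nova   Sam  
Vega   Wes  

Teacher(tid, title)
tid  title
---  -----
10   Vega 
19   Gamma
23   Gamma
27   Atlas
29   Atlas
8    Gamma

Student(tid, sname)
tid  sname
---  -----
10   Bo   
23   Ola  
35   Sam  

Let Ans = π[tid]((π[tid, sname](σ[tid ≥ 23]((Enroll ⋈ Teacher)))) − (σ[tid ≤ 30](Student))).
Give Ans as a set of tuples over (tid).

{23, 27, 29}

Natural join on title: {(Atlas, Fay, 27), (Atlas, Fay, 29), (Gamma, Uma, 19), (Gamma, Uma, 23), (Gamma, Uma, 8), (Vega, Wes, 10)}
Apply σ_{tid ≥ 23}; surviving tuples: {(Atlas, Fay, 27), (Atlas, Fay, 29), (Gamma, Uma, 23)}
π_{tid, sname} gives {(23, Uma), (27, Fay), (29, Fay)}.
Apply σ_{tid ≤ 30}; surviving tuples: {(10, Bo), (23, Ola)}
Taking the difference: {(23, Uma), (27, Fay), (29, Fay)}
π_{tid} gives {23, 27, 29}.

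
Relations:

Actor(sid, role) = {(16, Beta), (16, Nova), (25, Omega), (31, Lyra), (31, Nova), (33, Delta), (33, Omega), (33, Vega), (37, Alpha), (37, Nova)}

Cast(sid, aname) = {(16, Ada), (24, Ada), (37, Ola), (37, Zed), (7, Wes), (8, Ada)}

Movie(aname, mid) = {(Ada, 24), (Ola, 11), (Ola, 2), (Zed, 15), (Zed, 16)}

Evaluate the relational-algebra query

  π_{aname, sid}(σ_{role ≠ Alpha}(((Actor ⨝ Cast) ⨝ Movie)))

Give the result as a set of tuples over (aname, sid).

{(Ada, 16), (Ola, 37), (Zed, 37)}

Natural join on sid: {(16, Beta, Ada), (16, Nova, Ada), (37, Alpha, Ola), (37, Alpha, Zed), (37, Nova, Ola), (37, Nova, Zed)}
Natural join on aname: {(16, Beta, Ada, 24), (16, Nova, Ada, 24), (37, Alpha, Ola, 11), (37, Alpha, Ola, 2), (37, Alpha, Zed, 15), (37, Alpha, Zed, 16), (37, Nova, Ola, 11), (37, Nova, Ola, 2), (37, Nova, Zed, 15), (37, Nova, Zed, 16)}
σ[role ≠ Alpha]: keep tuples satisfying role ≠ Alpha → {(16, Beta, Ada, 24), (16, Nova, Ada, 24), (37, Nova, Ola, 11), (37, Nova, Ola, 2), (37, Nova, Zed, 15), (37, Nova, Zed, 16)}
π[aname, sid]: project onto (aname, sid) (3 duplicate(s) eliminated) → {(Ada, 16), (Ola, 37), (Zed, 37)}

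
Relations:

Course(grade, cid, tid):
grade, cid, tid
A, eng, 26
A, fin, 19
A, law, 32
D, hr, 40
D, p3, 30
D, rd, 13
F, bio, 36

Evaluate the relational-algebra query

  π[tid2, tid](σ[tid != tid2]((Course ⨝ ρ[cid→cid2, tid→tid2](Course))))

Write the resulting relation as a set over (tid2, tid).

ρ[cid→cid2, tid→tid2]: schema becomes (grade, cid2, tid2); tuples unchanged.
Joining Course and ρ[cid→cid2, tid→tid2](Course) on grade yields {(A, eng, 26, eng, 26), (A, eng, 26, fin, 19), (A, eng, 26, law, 32), (A, fin, 19, eng, 26), (A, fin, 19, fin, 19), (A, fin, 19, law, 32), (A, law, 32, eng, 26), (A, law, 32, fin, 19), (A, law, 32, law, 32), (D, hr, 40, hr, 40), (D, hr, 40, p3, 30), (D, hr, 40, rd, 13), (D, p3, 30, hr, 40), (D, p3, 30, p3, 30), (D, p3, 30, rd, 13), (D, rd, 13, hr, 40), (D, rd, 13, p3, 30), (D, rd, 13, rd, 13), (F, bio, 36, bio, 36)}.
Apply σ_{tid != tid2}; surviving tuples: {(A, eng, 26, fin, 19), (A, eng, 26, law, 32), (A, fin, 19, eng, 26), (A, fin, 19, law, 32), (A, law, 32, eng, 26), (A, law, 32, fin, 19), (D, hr, 40, p3, 30), (D, hr, 40, rd, 13), (D, p3, 30, hr, 40), (D, p3, 30, rd, 13), (D, rd, 13, hr, 40), (D, rd, 13, p3, 30)}
π_{tid2, tid} gives {(13, 30), (13, 40), (19, 26), (19, 32), (26, 19), (26, 32), (30, 13), (30, 40), (32, 19), (32, 26), (40, 13), (40, 30)}.

{(13, 30), (13, 40), (19, 26), (19, 32), (26, 19), (26, 32), (30, 13), (30, 40), (32, 19), (32, 26), (40, 13), (40, 30)}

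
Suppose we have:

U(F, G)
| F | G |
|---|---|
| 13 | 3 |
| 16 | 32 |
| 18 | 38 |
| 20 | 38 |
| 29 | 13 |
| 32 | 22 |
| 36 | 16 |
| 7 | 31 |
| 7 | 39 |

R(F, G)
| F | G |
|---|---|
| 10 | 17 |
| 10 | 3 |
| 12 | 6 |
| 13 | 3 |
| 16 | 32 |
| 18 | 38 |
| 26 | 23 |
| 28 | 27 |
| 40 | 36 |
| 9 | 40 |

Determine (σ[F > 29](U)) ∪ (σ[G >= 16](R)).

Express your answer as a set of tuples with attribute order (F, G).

{(10, 17), (16, 32), (18, 38), (26, 23), (28, 27), (32, 22), (36, 16), (40, 36), (9, 40)}

Filtering on F > 29 leaves {(32, 22), (36, 16)}.
Filtering on G >= 16 leaves {(10, 17), (16, 32), (18, 38), (26, 23), (28, 27), (40, 36), (9, 40)}.
Union: {(32, 22), (36, 16)} with {(10, 17), (16, 32), (18, 38), (26, 23), (28, 27), (40, 36), (9, 40)} → {(10, 17), (16, 32), (18, 38), (26, 23), (28, 27), (32, 22), (36, 16), (40, 36), (9, 40)}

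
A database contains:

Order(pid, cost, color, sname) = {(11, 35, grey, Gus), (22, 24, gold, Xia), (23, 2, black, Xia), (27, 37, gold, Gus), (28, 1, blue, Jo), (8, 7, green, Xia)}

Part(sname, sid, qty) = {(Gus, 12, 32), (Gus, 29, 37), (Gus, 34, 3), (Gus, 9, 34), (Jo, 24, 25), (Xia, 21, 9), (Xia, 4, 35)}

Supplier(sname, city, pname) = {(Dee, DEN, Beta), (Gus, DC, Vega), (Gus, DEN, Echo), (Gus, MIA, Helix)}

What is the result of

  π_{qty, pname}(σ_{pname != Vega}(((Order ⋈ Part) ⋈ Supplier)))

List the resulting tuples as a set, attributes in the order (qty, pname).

{(3, Echo), (3, Helix), (32, Echo), (32, Helix), (34, Echo), (34, Helix), (37, Echo), (37, Helix)}

Joining Order and Part on sname yields {(11, 35, grey, Gus, 12, 32), (11, 35, grey, Gus, 29, 37), (11, 35, grey, Gus, 34, 3), (11, 35, grey, Gus, 9, 34), (22, 24, gold, Xia, 21, 9), (22, 24, gold, Xia, 4, 35), (23, 2, black, Xia, 21, 9), (23, 2, black, Xia, 4, 35), (27, 37, gold, Gus, 12, 32), (27, 37, gold, Gus, 29, 37), (27, 37, gold, Gus, 34, 3), (27, 37, gold, Gus, 9, 34), (28, 1, blue, Jo, 24, 25), (8, 7, green, Xia, 21, 9), (8, 7, green, Xia, 4, 35)}.
Joining (Order ⋈ Part) and Supplier on sname yields {(11, 35, grey, Gus, 12, 32, DC, Vega), (11, 35, grey, Gus, 12, 32, DEN, Echo), (11, 35, grey, Gus, 12, 32, MIA, Helix), (11, 35, grey, Gus, 29, 37, DC, Vega), (11, 35, grey, Gus, 29, 37, DEN, Echo), (11, 35, grey, Gus, 29, 37, MIA, Helix), (11, 35, grey, Gus, 34, 3, DC, Vega), (11, 35, grey, Gus, 34, 3, DEN, Echo), (11, 35, grey, Gus, 34, 3, MIA, Helix), (11, 35, grey, Gus, 9, 34, DC, Vega), (11, 35, grey, Gus, 9, 34, DEN, Echo), (11, 35, grey, Gus, 9, 34, MIA, Helix), (27, 37, gold, Gus, 12, 32, DC, Vega), (27, 37, gold, Gus, 12, 32, DEN, Echo), (27, 37, gold, Gus, 12, 32, MIA, Helix), (27, 37, gold, Gus, 29, 37, DC, Vega), (27, 37, gold, Gus, 29, 37, DEN, Echo), (27, 37, gold, Gus, 29, 37, MIA, Helix), (27, 37, gold, Gus, 34, 3, DC, Vega), (27, 37, gold, Gus, 34, 3, DEN, Echo), (27, 37, gold, Gus, 34, 3, MIA, Helix), (27, 37, gold, Gus, 9, 34, DC, Vega), (27, 37, gold, Gus, 9, 34, DEN, Echo), (27, 37, gold, Gus, 9, 34, MIA, Helix)}.
σ[pname != Vega]: keep tuples satisfying pname != Vega → {(11, 35, grey, Gus, 12, 32, DEN, Echo), (11, 35, grey, Gus, 12, 32, MIA, Helix), (11, 35, grey, Gus, 29, 37, DEN, Echo), (11, 35, grey, Gus, 29, 37, MIA, Helix), (11, 35, grey, Gus, 34, 3, DEN, Echo), (11, 35, grey, Gus, 34, 3, MIA, Helix), (11, 35, grey, Gus, 9, 34, DEN, Echo), (11, 35, grey, Gus, 9, 34, MIA, Helix), (27, 37, gold, Gus, 12, 32, DEN, Echo), (27, 37, gold, Gus, 12, 32, MIA, Helix), (27, 37, gold, Gus, 29, 37, DEN, Echo), (27, 37, gold, Gus, 29, 37, MIA, Helix), (27, 37, gold, Gus, 34, 3, DEN, Echo), (27, 37, gold, Gus, 34, 3, MIA, Helix), (27, 37, gold, Gus, 9, 34, DEN, Echo), (27, 37, gold, Gus, 9, 34, MIA, Helix)}
π[qty, pname]: project onto (qty, pname) (8 duplicate(s) eliminated) → {(3, Echo), (3, Helix), (32, Echo), (32, Helix), (34, Echo), (34, Helix), (37, Echo), (37, Helix)}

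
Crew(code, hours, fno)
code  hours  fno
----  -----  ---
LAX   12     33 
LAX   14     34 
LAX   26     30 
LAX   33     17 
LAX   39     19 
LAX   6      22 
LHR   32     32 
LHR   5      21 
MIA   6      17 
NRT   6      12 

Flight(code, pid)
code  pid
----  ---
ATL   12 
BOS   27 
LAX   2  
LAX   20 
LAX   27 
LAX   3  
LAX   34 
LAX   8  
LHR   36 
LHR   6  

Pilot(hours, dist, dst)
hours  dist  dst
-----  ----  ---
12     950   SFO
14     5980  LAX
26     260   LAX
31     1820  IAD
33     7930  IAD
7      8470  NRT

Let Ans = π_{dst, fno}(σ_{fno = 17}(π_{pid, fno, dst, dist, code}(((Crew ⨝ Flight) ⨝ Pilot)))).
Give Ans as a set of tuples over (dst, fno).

Joining Crew and Flight on code yields {(LAX, 12, 33, 2), (LAX, 12, 33, 20), (LAX, 12, 33, 27), (LAX, 12, 33, 3), (LAX, 12, 33, 34), (LAX, 12, 33, 8), (LAX, 14, 34, 2), (LAX, 14, 34, 20), (LAX, 14, 34, 27), (LAX, 14, 34, 3), (LAX, 14, 34, 34), (LAX, 14, 34, 8), (LAX, 26, 30, 2), (LAX, 26, 30, 20), (LAX, 26, 30, 27), (LAX, 26, 30, 3), (LAX, 26, 30, 34), (LAX, 26, 30, 8), (LAX, 33, 17, 2), (LAX, 33, 17, 20), (LAX, 33, 17, 27), (LAX, 33, 17, 3), (LAX, 33, 17, 34), (LAX, 33, 17, 8), (LAX, 39, 19, 2), (LAX, 39, 19, 20), (LAX, 39, 19, 27), (LAX, 39, 19, 3), (LAX, 39, 19, 34), (LAX, 39, 19, 8), (LAX, 6, 22, 2), (LAX, 6, 22, 20), (LAX, 6, 22, 27), (LAX, 6, 22, 3), (LAX, 6, 22, 34), (LAX, 6, 22, 8), (LHR, 32, 32, 36), (LHR, 32, 32, 6), (LHR, 5, 21, 36), (LHR, 5, 21, 6)}.
Joining (Crew ⨝ Flight) and Pilot on hours yields {(LAX, 12, 33, 2, 950, SFO), (LAX, 12, 33, 20, 950, SFO), (LAX, 12, 33, 27, 950, SFO), (LAX, 12, 33, 3, 950, SFO), (LAX, 12, 33, 34, 950, SFO), (LAX, 12, 33, 8, 950, SFO), (LAX, 14, 34, 2, 5980, LAX), (LAX, 14, 34, 20, 5980, LAX), (LAX, 14, 34, 27, 5980, LAX), (LAX, 14, 34, 3, 5980, LAX), (LAX, 14, 34, 34, 5980, LAX), (LAX, 14, 34, 8, 5980, LAX), (LAX, 26, 30, 2, 260, LAX), (LAX, 26, 30, 20, 260, LAX), (LAX, 26, 30, 27, 260, LAX), (LAX, 26, 30, 3, 260, LAX), (LAX, 26, 30, 34, 260, LAX), (LAX, 26, 30, 8, 260, LAX), (LAX, 33, 17, 2, 7930, IAD), (LAX, 33, 17, 20, 7930, IAD), (LAX, 33, 17, 27, 7930, IAD), (LAX, 33, 17, 3, 7930, IAD), (LAX, 33, 17, 34, 7930, IAD), (LAX, 33, 17, 8, 7930, IAD)}.
Keep only column(s) pid, fno, dst, dist, code: {(2, 17, IAD, 7930, LAX), (2, 30, LAX, 260, LAX), (2, 33, SFO, 950, LAX), (2, 34, LAX, 5980, LAX), (20, 17, IAD, 7930, LAX), (20, 30, LAX, 260, LAX), (20, 33, SFO, 950, LAX), (20, 34, LAX, 5980, LAX), (27, 17, IAD, 7930, LAX), (27, 30, LAX, 260, LAX), (27, 33, SFO, 950, LAX), (27, 34, LAX, 5980, LAX), (3, 17, IAD, 7930, LAX), (3, 30, LAX, 260, LAX), (3, 33, SFO, 950, LAX), (3, 34, LAX, 5980, LAX), (34, 17, IAD, 7930, LAX), (34, 30, LAX, 260, LAX), (34, 33, SFO, 950, LAX), (34, 34, LAX, 5980, LAX), (8, 17, IAD, 7930, LAX), (8, 30, LAX, 260, LAX), (8, 33, SFO, 950, LAX), (8, 34, LAX, 5980, LAX)}
Filtering on fno = 17 leaves {(2, 17, IAD, 7930, LAX), (20, 17, IAD, 7930, LAX), (27, 17, IAD, 7930, LAX), (3, 17, IAD, 7930, LAX), (34, 17, IAD, 7930, LAX), (8, 17, IAD, 7930, LAX)}.
Keep only column(s) dst, fno (5 duplicate(s) eliminated): {(IAD, 17)}

{(IAD, 17)}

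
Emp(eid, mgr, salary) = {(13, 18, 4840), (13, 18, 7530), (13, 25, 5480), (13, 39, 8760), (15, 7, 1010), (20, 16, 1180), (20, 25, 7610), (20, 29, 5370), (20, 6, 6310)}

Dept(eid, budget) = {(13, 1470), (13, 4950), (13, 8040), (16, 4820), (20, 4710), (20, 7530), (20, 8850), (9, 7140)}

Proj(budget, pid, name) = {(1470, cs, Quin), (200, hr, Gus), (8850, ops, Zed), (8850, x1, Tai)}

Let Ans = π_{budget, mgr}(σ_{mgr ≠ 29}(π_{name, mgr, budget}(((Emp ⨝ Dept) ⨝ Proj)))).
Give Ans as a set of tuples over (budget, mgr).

{(1470, 18), (1470, 25), (1470, 39), (8850, 16), (8850, 25), (8850, 6)}

Natural join on eid: {(13, 18, 4840, 1470), (13, 18, 4840, 4950), (13, 18, 4840, 8040), (13, 18, 7530, 1470), (13, 18, 7530, 4950), (13, 18, 7530, 8040), (13, 25, 5480, 1470), (13, 25, 5480, 4950), (13, 25, 5480, 8040), (13, 39, 8760, 1470), (13, 39, 8760, 4950), (13, 39, 8760, 8040), (20, 16, 1180, 4710), (20, 16, 1180, 7530), (20, 16, 1180, 8850), (20, 25, 7610, 4710), (20, 25, 7610, 7530), (20, 25, 7610, 8850), (20, 29, 5370, 4710), (20, 29, 5370, 7530), (20, 29, 5370, 8850), (20, 6, 6310, 4710), (20, 6, 6310, 7530), (20, 6, 6310, 8850)}
Natural join on budget: {(13, 18, 4840, 1470, cs, Quin), (13, 18, 7530, 1470, cs, Quin), (13, 25, 5480, 1470, cs, Quin), (13, 39, 8760, 1470, cs, Quin), (20, 16, 1180, 8850, ops, Zed), (20, 16, 1180, 8850, x1, Tai), (20, 25, 7610, 8850, ops, Zed), (20, 25, 7610, 8850, x1, Tai), (20, 29, 5370, 8850, ops, Zed), (20, 29, 5370, 8850, x1, Tai), (20, 6, 6310, 8850, ops, Zed), (20, 6, 6310, 8850, x1, Tai)}
π[name, mgr, budget]: project onto (name, mgr, budget) (1 duplicate(s) eliminated) → {(Quin, 18, 1470), (Quin, 25, 1470), (Quin, 39, 1470), (Tai, 16, 8850), (Tai, 25, 8850), (Tai, 29, 8850), (Tai, 6, 8850), (Zed, 16, 8850), (Zed, 25, 8850), (Zed, 29, 8850), (Zed, 6, 8850)}
σ[mgr ≠ 29]: keep tuples satisfying mgr ≠ 29 → {(Quin, 18, 1470), (Quin, 25, 1470), (Quin, 39, 1470), (Tai, 16, 8850), (Tai, 25, 8850), (Tai, 6, 8850), (Zed, 16, 8850), (Zed, 25, 8850), (Zed, 6, 8850)}
π[budget, mgr]: project onto (budget, mgr) (3 duplicate(s) eliminated) → {(1470, 18), (1470, 25), (1470, 39), (8850, 16), (8850, 25), (8850, 6)}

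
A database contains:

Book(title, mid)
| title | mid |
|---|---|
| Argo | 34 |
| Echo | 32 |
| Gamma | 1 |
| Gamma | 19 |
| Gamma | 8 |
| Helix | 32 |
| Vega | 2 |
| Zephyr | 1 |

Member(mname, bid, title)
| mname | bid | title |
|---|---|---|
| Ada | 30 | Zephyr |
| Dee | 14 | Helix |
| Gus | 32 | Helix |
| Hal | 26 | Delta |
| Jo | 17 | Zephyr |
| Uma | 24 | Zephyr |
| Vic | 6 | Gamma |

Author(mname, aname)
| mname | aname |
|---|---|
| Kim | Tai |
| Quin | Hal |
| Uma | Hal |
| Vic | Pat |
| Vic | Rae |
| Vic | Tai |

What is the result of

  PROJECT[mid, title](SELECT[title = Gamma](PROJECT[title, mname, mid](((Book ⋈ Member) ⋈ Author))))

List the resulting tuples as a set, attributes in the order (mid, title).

{(1, Gamma), (19, Gamma), (8, Gamma)}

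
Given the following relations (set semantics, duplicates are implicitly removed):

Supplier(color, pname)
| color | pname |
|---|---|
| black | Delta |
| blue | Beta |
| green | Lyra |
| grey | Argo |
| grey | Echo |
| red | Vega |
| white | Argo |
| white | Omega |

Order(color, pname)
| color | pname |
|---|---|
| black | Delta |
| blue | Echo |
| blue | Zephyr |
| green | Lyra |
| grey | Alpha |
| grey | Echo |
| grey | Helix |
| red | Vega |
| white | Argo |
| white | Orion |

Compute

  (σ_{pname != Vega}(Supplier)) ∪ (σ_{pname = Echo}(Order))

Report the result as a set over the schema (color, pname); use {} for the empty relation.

{(black, Delta), (blue, Beta), (blue, Echo), (green, Lyra), (grey, Argo), (grey, Echo), (white, Argo), (white, Omega)}

Apply σ_{pname != Vega}; surviving tuples: {(black, Delta), (blue, Beta), (green, Lyra), (grey, Argo), (grey, Echo), (white, Argo), (white, Omega)}
Apply σ_{pname = Echo}; surviving tuples: {(blue, Echo), (grey, Echo)}
Taking the union: {(black, Delta), (blue, Beta), (blue, Echo), (green, Lyra), (grey, Argo), (grey, Echo), (white, Argo), (white, Omega)}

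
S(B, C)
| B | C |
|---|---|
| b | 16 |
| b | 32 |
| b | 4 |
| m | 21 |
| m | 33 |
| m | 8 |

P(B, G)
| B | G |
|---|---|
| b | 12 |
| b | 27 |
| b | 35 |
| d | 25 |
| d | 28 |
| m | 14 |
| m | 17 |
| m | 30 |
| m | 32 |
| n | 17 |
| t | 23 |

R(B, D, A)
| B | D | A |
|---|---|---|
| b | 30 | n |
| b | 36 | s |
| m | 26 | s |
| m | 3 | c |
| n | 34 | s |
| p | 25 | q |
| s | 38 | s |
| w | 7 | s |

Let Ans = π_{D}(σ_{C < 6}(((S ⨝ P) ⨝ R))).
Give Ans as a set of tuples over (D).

{30, 36}

S ⋈ P (natural join on B): {(b, 16, 12), (b, 16, 27), (b, 16, 35), (b, 32, 12), (b, 32, 27), (b, 32, 35), (b, 4, 12), (b, 4, 27), (b, 4, 35), (m, 21, 14), (m, 21, 17), (m, 21, 30), (m, 21, 32), (m, 33, 14), (m, 33, 17), (m, 33, 30), (m, 33, 32), (m, 8, 14), (m, 8, 17), (m, 8, 30), (m, 8, 32)}
(S ⨝ P) ⋈ R (natural join on B): {(b, 16, 12, 30, n), (b, 16, 12, 36, s), (b, 16, 27, 30, n), (b, 16, 27, 36, s), (b, 16, 35, 30, n), (b, 16, 35, 36, s), (b, 32, 12, 30, n), (b, 32, 12, 36, s), (b, 32, 27, 30, n), (b, 32, 27, 36, s), (b, 32, 35, 30, n), (b, 32, 35, 36, s), (b, 4, 12, 30, n), (b, 4, 12, 36, s), (b, 4, 27, 30, n), (b, 4, 27, 36, s), (b, 4, 35, 30, n), (b, 4, 35, 36, s), (m, 21, 14, 26, s), (m, 21, 14, 3, c), (m, 21, 17, 26, s), (m, 21, 17, 3, c), (m, 21, 30, 26, s), (m, 21, 30, 3, c), (m, 21, 32, 26, s), (m, 21, 32, 3, c), (m, 33, 14, 26, s), (m, 33, 14, 3, c), (m, 33, 17, 26, s), (m, 33, 17, 3, c), (m, 33, 30, 26, s), (m, 33, 30, 3, c), (m, 33, 32, 26, s), (m, 33, 32, 3, c), (m, 8, 14, 26, s), (m, 8, 14, 3, c), (m, 8, 17, 26, s), (m, 8, 17, 3, c), (m, 8, 30, 26, s), (m, 8, 30, 3, c), (m, 8, 32, 26, s), (m, 8, 32, 3, c)}
Selection C < 6: {(b, 4, 12, 30, n), (b, 4, 12, 36, s), (b, 4, 27, 30, n), (b, 4, 27, 36, s), (b, 4, 35, 30, n), (b, 4, 35, 36, s)}
Keep only column(s) D (4 duplicate(s) eliminated): {30, 36}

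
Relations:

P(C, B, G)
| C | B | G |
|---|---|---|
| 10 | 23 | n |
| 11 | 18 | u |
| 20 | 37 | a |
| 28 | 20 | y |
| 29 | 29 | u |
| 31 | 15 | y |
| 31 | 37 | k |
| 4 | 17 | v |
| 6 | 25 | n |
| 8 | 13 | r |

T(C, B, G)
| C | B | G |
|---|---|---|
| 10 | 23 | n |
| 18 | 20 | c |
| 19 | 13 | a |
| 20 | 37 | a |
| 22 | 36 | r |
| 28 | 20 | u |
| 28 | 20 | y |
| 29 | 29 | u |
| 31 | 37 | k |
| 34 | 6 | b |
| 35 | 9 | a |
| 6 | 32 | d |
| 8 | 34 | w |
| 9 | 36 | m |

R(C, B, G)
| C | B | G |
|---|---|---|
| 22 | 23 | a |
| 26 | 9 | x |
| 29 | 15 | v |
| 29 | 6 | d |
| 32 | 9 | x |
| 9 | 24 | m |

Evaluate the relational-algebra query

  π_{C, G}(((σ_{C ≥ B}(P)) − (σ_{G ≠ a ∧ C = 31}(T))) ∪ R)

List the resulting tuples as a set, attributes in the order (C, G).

{(22, a), (26, x), (28, y), (29, d), (29, u), (29, v), (31, y), (32, x), (9, m)}

σ[C ≥ B]: keep tuples satisfying C ≥ B → {(28, 20, y), (29, 29, u), (31, 15, y)}
σ[G ≠ a ∧ C = 31]: keep tuples satisfying G ≠ a ∧ C = 31 → {(31, 37, k)}
Difference: {(28, 20, y), (29, 29, u), (31, 15, y)} with {(31, 37, k)} → {(28, 20, y), (29, 29, u), (31, 15, y)}
Union: {(28, 20, y), (29, 29, u), (31, 15, y)} with {(22, 23, a), (26, 9, x), (29, 15, v), (29, 6, d), (32, 9, x), (9, 24, m)} → {(22, 23, a), (26, 9, x), (28, 20, y), (29, 15, v), (29, 29, u), (29, 6, d), (31, 15, y), (32, 9, x), (9, 24, m)}
π_{C, G} gives {(22, a), (26, x), (28, y), (29, d), (29, u), (29, v), (31, y), (32, x), (9, m)}.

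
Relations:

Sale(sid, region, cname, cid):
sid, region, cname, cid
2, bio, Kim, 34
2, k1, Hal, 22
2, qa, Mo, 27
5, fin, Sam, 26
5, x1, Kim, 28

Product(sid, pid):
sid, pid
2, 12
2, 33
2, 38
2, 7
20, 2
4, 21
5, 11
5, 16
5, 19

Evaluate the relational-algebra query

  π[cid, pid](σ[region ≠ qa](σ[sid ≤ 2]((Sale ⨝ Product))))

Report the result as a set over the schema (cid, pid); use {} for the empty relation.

{(22, 12), (22, 33), (22, 38), (22, 7), (34, 12), (34, 33), (34, 38), (34, 7)}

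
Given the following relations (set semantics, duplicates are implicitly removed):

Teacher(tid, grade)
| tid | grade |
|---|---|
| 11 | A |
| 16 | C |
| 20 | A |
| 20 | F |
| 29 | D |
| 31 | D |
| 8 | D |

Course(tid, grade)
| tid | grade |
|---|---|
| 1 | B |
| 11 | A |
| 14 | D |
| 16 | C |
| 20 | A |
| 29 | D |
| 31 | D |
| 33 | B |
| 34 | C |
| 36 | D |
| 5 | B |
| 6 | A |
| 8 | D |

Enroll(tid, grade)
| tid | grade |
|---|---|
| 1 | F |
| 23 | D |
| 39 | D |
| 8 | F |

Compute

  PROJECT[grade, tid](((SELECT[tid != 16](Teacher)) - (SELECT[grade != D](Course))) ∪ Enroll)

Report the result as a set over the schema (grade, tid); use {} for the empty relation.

{(D, 23), (D, 29), (D, 31), (D, 39), (D, 8), (F, 1), (F, 20), (F, 8)}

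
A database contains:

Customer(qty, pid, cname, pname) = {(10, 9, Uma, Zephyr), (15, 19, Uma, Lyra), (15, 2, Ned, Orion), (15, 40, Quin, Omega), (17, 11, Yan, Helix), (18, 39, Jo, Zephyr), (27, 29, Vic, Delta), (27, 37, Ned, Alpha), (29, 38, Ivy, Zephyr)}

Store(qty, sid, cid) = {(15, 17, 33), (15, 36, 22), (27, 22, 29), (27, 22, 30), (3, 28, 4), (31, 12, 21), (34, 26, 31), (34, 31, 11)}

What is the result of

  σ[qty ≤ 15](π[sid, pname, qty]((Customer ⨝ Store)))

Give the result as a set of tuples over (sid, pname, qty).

{(17, Lyra, 15), (17, Omega, 15), (17, Orion, 15), (36, Lyra, 15), (36, Omega, 15), (36, Orion, 15)}

Joining Customer and Store on qty yields {(15, 19, Uma, Lyra, 17, 33), (15, 19, Uma, Lyra, 36, 22), (15, 2, Ned, Orion, 17, 33), (15, 2, Ned, Orion, 36, 22), (15, 40, Quin, Omega, 17, 33), (15, 40, Quin, Omega, 36, 22), (27, 29, Vic, Delta, 22, 29), (27, 29, Vic, Delta, 22, 30), (27, 37, Ned, Alpha, 22, 29), (27, 37, Ned, Alpha, 22, 30)}.
π[sid, pname, qty]: project onto (sid, pname, qty) (2 duplicate(s) eliminated) → {(17, Lyra, 15), (17, Omega, 15), (17, Orion, 15), (22, Alpha, 27), (22, Delta, 27), (36, Lyra, 15), (36, Omega, 15), (36, Orion, 15)}
Apply σ_{qty ≤ 15}; surviving tuples: {(17, Lyra, 15), (17, Omega, 15), (17, Orion, 15), (36, Lyra, 15), (36, Omega, 15), (36, Orion, 15)}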